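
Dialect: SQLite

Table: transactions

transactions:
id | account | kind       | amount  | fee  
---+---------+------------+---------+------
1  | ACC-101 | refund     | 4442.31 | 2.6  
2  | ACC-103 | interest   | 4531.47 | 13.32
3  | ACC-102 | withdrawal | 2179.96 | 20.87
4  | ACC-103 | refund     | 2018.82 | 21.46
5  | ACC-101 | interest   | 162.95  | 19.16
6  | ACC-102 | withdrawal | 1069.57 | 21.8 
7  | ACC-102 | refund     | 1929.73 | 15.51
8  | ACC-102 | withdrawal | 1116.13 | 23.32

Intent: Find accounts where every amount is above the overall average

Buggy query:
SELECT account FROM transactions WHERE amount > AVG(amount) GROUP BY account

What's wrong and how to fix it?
Bug: AVG() is an aggregate; it can't sit directly in WHERE

Fix: Use a subquery for AVG and a HAVING MIN(...) filter so the condition holds for every row in the group

Corrected query:
SELECT account FROM transactions GROUP BY account HAVING MIN(amount) > (SELECT AVG(amount) FROM transactions)

Result:
(no rows)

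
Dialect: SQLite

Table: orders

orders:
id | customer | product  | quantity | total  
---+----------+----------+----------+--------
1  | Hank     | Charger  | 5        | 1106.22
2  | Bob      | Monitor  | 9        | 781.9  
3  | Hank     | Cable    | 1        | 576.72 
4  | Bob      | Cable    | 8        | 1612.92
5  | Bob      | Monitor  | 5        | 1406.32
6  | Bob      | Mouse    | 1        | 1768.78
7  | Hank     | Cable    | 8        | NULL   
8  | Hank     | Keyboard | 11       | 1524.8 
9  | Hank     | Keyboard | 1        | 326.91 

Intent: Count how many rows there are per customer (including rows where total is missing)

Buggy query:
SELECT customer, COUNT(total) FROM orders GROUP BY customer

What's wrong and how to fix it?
Bug: COUNT(column) counts non-NULL values only; rows with NULL total aren't counted

Fix: Replace COUNT(total) with COUNT(*)

Corrected query:
SELECT customer, COUNT(*) FROM orders GROUP BY customer

Result:
customer | COUNT(*)
---------+---------
Bob      | 4       
Hank     | 5       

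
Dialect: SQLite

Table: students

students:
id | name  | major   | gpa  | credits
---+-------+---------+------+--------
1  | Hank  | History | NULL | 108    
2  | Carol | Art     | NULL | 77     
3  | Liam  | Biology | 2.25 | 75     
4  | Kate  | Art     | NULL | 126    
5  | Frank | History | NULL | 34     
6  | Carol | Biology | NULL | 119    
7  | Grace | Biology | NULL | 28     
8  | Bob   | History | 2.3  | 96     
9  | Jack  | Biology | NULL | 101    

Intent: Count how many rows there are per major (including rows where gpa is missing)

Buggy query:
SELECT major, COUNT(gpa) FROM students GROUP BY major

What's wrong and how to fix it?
Bug: COUNT(gpa) skips NULLs, so groups with missing gpa are undercounted

Fix: Use COUNT(*) to count all rows regardless of NULL

Corrected query:
SELECT major, COUNT(*) FROM students GROUP BY major

Result:
major   | COUNT(*)
--------+---------
Art     | 2       
Biology | 4       
History | 3       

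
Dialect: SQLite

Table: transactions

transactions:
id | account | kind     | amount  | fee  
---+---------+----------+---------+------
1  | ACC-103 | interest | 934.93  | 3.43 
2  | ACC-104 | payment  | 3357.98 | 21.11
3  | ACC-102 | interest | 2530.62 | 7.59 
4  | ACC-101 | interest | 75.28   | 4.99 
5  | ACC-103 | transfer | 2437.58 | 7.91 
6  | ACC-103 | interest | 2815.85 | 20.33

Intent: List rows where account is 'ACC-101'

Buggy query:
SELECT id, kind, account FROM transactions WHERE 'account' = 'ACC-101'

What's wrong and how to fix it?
Bug: Single quotes denote string literals in SQL; the column name is being compared as a constant string

Fix: Reference the column as account without single quotes

Corrected query:
SELECT id, kind, account FROM transactions WHERE account = 'ACC-101'

Result:
id | kind     | account
---+----------+--------
4  | interest | ACC-101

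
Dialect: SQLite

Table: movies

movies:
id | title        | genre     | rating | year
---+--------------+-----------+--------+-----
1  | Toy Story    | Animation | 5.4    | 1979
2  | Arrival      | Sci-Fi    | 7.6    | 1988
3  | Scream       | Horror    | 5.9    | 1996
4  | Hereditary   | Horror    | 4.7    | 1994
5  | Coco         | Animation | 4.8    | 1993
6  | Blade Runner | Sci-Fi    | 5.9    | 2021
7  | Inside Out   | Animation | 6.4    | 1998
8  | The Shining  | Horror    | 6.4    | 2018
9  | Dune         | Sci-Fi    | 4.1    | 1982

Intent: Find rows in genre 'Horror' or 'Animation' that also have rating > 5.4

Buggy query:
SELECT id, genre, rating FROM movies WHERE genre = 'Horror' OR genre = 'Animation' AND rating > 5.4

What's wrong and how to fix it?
Bug: Without parentheses, AND is evaluated before OR, so the rating filter only applies to the 'Animation' branch

Fix: Group the OR with parentheses (or use IN), then AND the threshold

Corrected query:
SELECT id, genre, rating FROM movies WHERE (genre = 'Horror' OR genre = 'Animation') AND rating > 5.4

Result:
id | genre     | rating
---+-----------+-------
3  | Horror    | 5.9   
7  | Animation | 6.4   
8  | Horror    | 6.4   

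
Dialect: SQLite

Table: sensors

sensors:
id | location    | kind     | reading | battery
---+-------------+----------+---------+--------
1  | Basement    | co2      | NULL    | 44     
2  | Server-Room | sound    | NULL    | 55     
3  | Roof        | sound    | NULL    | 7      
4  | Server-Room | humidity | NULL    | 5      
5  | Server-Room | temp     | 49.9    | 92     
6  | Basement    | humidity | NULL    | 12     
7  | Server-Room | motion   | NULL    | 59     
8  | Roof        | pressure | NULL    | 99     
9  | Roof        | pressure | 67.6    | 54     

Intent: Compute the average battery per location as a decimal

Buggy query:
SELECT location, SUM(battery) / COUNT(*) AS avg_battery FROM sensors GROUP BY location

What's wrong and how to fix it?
Bug: SUM(battery) and COUNT(*) are both integers; the division truncates the fractional part

Fix: Multiply by 1.0 (or CAST to REAL) to force floating-point division

Corrected query:
SELECT location, SUM(battery) * 1.0 / COUNT(*) AS avg_battery FROM sensors GROUP BY location

Result:
location    | avg_battery
------------+------------
Basement    | 28         
Roof        | 53.333333  
Server-Room | 52.75      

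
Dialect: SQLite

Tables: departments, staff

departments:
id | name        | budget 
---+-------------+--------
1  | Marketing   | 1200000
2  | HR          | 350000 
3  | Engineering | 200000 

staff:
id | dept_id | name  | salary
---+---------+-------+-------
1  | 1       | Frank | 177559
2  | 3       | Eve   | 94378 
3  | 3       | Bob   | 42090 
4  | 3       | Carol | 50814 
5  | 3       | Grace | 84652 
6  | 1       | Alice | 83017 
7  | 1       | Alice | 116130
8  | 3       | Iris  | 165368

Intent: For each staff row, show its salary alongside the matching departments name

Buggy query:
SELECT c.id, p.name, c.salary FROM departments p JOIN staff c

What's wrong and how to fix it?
Bug: JOIN with no ON clause produces a cartesian product; every staff row pairs with every departments row

Fix: Specify the join condition linking the foreign key to the parent id

Corrected query:
SELECT c.id, p.name, c.salary FROM departments p JOIN staff c ON c.dept_id = p.id

Result:
id | name        | salary
---+-------------+-------
1  | Marketing   | 177559
2  | Engineering | 94378 
3  | Engineering | 42090 
4  | Engineering | 50814 
5  | Engineering | 84652 
6  | Marketing   | 83017 
7  | Marketing   | 116130
8  | Engineering | 165368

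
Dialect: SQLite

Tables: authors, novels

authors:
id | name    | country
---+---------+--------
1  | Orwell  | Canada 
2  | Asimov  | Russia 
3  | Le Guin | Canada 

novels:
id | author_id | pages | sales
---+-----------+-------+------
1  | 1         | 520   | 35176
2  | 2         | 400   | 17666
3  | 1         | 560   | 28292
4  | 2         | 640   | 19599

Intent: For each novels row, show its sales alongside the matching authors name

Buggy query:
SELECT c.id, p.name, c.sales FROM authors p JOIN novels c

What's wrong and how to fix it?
Bug: JOIN with no ON clause produces a cartesian product; every novels row pairs with every authors row

Fix: Specify the join condition linking the foreign key to the parent id

Corrected query:
SELECT c.id, p.name, c.sales FROM authors p JOIN novels c ON c.author_id = p.id

Result:
id | name   | sales
---+--------+------
1  | Orwell | 35176
2  | Asimov | 17666
3  | Orwell | 28292
4  | Asimov | 19599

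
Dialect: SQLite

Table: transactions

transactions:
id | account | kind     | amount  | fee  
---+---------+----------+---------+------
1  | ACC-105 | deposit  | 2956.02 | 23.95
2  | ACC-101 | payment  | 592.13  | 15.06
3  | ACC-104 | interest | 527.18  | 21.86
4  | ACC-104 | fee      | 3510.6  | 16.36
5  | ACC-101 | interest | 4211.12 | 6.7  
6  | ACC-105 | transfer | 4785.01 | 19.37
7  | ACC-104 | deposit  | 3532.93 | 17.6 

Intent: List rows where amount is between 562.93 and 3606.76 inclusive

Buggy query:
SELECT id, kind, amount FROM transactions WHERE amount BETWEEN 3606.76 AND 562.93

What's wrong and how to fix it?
Bug: BETWEEN expects the lower bound first; with 3606.76 AND 562.93 the range is empty

Fix: Write BETWEEN 562.93 AND 3606.76

Corrected query:
SELECT id, kind, amount FROM transactions WHERE amount BETWEEN 562.93 AND 3606.76

Result:
id | kind    | amount 
---+---------+--------
1  | deposit | 2956.02
2  | payment | 592.13 
4  | fee     | 3510.6 
7  | deposit | 3532.93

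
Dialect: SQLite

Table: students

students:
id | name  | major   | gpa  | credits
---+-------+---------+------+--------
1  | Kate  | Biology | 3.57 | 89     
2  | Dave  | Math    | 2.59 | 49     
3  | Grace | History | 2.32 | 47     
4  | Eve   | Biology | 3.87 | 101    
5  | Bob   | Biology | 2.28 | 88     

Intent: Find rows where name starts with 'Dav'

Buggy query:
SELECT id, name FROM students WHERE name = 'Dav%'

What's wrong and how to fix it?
Bug: Wildcards only work with LIKE; '=' treats '%' as a literal character

Fix: Replace '=' with LIKE so 'Dav%' is treated as a pattern

Corrected query:
SELECT id, name FROM students WHERE name LIKE 'Dav%'

Result:
id | name
---+-----
2  | Dave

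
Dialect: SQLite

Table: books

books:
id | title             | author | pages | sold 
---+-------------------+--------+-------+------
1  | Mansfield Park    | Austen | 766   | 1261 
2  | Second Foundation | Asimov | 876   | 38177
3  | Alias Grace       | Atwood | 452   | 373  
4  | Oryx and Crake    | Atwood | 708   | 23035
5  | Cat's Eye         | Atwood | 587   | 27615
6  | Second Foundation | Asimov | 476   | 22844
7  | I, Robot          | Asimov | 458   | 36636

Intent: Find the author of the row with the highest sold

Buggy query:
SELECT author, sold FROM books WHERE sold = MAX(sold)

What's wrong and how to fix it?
Bug: WHERE is evaluated per row; an aggregate over the whole table isn't defined there

Fix: Wrap MAX in a scalar subquery so WHERE compares against a single value

Corrected query:
SELECT author, sold FROM books WHERE sold = (SELECT MAX(sold) FROM books)

Result:
author | sold 
-------+------
Asimov | 38177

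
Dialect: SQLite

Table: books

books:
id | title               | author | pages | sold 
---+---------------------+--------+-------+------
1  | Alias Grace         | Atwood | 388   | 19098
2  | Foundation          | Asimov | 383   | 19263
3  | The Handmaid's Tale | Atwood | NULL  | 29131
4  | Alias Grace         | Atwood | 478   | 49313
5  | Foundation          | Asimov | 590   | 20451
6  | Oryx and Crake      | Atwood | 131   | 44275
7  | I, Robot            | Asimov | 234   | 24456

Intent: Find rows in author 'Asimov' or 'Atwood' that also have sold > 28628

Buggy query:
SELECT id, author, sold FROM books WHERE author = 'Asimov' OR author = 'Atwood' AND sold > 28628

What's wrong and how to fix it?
Bug: Without parentheses, AND is evaluated before OR, so the sold filter only applies to the 'Atwood' branch

Fix: Add parentheses around the OR so the AND applies to both alternatives

Corrected query:
SELECT id, author, sold FROM books WHERE (author = 'Asimov' OR author = 'Atwood') AND sold > 28628

Result:
id | author | sold 
---+--------+------
3  | Atwood | 29131
4  | Atwood | 49313
6  | Atwood | 44275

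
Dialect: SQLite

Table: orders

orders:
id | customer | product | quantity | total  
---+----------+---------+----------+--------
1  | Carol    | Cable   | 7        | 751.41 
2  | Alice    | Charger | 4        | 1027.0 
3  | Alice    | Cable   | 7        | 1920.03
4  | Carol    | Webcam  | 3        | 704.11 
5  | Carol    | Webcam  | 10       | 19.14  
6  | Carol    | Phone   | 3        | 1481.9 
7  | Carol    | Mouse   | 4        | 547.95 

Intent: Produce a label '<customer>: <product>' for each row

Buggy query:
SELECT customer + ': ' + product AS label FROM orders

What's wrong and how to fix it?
Bug: SQLite uses || for string concatenation; + coerces text to numbers (yielding 0)

Fix: Replace + with || to concatenate text

Corrected query:
SELECT customer || ': ' || product AS label FROM orders

Result:
label         
--------------
Carol: Cable  
Alice: Charger
Alice: Cable  
Carol: Webcam 
Carol: Webcam 
Carol: Phone  
Carol: Mouse  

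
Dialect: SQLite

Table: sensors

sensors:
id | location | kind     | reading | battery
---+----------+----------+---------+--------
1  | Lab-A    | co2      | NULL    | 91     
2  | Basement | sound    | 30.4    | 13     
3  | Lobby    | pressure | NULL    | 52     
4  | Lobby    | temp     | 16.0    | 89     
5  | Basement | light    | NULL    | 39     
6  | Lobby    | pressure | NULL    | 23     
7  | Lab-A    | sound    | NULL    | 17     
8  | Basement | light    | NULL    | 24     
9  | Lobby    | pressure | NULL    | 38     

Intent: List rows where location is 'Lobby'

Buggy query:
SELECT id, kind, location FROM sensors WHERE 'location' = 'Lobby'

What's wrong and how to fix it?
Bug: Single quotes denote string literals in SQL; the column name is being compared as a constant string

Fix: Remove the quotes around the column name (or use double quotes for an identifier)

Corrected query:
SELECT id, kind, location FROM sensors WHERE location = 'Lobby'

Result:
id | kind     | location
---+----------+---------
3  | pressure | Lobby   
4  | temp     | Lobby   
6  | pressure | Lobby   
9  | pressure | Lobby   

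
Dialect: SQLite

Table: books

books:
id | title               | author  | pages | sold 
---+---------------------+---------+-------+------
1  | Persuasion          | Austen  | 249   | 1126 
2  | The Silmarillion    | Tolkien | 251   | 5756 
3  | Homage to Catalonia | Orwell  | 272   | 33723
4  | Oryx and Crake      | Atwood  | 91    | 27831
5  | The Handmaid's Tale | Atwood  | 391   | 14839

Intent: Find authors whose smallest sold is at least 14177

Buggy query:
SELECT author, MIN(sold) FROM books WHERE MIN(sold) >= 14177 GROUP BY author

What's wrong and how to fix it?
Bug: MIN() in WHERE is a misuse of aggregate

Fix: Use HAVING for the per-group MIN condition

Corrected query:
SELECT author, MIN(sold) FROM books GROUP BY author HAVING MIN(sold) >= 14177

Result:
author | MIN(sold)
-------+----------
Atwood | 14839    
Orwell | 33723    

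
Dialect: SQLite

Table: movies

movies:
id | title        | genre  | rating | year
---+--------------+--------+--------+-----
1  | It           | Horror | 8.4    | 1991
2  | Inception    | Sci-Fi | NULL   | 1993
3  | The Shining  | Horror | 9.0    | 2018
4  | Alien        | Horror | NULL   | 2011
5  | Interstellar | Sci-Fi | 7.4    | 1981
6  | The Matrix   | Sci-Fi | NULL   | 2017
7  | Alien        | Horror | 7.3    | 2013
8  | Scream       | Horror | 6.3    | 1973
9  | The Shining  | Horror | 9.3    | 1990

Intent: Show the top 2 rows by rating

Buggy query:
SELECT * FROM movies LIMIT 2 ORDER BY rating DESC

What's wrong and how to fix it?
Bug: ORDER BY cannot follow LIMIT; LIMIT is the final clause

Fix: Swap the clauses: ORDER BY first, then LIMIT

Corrected query:
SELECT * FROM movies ORDER BY rating DESC LIMIT 2

Result:
id | title       | genre  | rating | year
---+-------------+--------+--------+-----
9  | The Shining | Horror | 9.3    | 1990
3  | The Shining | Horror | 9      | 2018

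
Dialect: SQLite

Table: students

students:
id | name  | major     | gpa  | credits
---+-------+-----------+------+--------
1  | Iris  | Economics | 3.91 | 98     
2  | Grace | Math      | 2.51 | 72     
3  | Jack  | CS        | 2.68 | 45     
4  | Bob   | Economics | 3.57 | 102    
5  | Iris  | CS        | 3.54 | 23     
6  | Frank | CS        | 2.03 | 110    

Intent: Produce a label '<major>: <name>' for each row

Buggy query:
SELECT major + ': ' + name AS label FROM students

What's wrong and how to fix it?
Bug: '+' is numeric addition; on text columns SQLite converts them to 0 instead of concatenating

Fix: Use the || operator for string concatenation

Corrected query:
SELECT major || ': ' || name AS label FROM students

Result:
label          
---------------
Economics: Iris
Math: Grace    
CS: Jack       
Economics: Bob 
CS: Iris       
CS: Frank      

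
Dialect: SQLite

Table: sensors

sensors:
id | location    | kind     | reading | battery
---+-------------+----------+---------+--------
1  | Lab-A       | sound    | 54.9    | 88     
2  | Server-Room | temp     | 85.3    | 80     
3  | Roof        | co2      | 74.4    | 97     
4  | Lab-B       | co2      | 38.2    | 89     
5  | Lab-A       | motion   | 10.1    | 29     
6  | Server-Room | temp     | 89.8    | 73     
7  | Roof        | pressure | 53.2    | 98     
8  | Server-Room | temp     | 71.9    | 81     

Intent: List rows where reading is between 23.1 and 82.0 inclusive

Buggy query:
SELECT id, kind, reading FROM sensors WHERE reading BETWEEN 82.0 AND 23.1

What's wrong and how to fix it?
Bug: BETWEEN expects the lower bound first; with 82.0 AND 23.1 the range is empty

Fix: Write BETWEEN 23.1 AND 82.0

Corrected query:
SELECT id, kind, reading FROM sensors WHERE reading BETWEEN 23.1 AND 82.0

Result:
id | kind     | reading
---+----------+--------
1  | sound    | 54.9   
3  | co2      | 74.4   
4  | co2      | 38.2   
7  | pressure | 53.2   
8  | temp     | 71.9   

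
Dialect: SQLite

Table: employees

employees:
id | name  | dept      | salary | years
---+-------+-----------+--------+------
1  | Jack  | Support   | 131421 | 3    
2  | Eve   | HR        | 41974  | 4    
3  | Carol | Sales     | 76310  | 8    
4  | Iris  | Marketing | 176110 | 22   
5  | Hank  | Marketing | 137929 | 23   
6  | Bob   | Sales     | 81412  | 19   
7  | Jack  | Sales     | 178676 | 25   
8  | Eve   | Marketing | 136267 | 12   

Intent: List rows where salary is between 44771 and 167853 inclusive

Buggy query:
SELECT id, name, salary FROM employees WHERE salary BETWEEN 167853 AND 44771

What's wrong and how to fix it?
Bug: The bounds are reversed; BETWEEN a AND b requires a <= b to match anything

Fix: Swap the bounds so the smaller value comes first

Corrected query:
SELECT id, name, salary FROM employees WHERE salary BETWEEN 44771 AND 167853

Result:
id | name  | salary
---+-------+-------
1  | Jack  | 131421
3  | Carol | 76310 
5  | Hank  | 137929
6  | Bob   | 81412 
8  | Eve   | 136267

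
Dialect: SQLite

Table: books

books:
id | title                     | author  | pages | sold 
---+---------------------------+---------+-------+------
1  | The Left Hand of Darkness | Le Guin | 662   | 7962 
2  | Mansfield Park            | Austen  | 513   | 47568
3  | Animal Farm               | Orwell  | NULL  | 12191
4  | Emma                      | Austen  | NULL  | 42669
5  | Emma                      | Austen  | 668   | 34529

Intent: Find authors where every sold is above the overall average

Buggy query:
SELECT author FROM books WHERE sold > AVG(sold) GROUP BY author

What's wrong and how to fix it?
Bug: WHERE evaluates per row before aggregation, so AVG() is unavailable

Fix: Use a subquery for AVG and a HAVING MIN(...) filter so the condition holds for every row in the group

Corrected query:
SELECT author FROM books GROUP BY author HAVING MIN(sold) > (SELECT AVG(sold) FROM books)

Result:
author
------
Austen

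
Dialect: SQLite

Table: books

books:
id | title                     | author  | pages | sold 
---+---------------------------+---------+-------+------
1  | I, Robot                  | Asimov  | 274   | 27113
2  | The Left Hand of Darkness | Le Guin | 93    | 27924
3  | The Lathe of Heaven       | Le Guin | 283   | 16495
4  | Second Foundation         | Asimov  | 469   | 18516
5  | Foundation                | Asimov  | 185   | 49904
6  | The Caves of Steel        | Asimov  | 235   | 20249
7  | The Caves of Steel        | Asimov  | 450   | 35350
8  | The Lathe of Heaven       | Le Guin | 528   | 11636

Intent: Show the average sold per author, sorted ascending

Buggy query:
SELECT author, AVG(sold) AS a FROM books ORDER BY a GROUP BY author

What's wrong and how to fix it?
Bug: ORDER BY appears before GROUP BY; SQL clause order requires GROUP BY first

Fix: Move ORDER BY to the end, after GROUP BY

Corrected query:
SELECT author, AVG(sold) AS a FROM books GROUP BY author ORDER BY a

Result:
author  | a      
--------+--------
Le Guin | 18685  
Asimov  | 30226.4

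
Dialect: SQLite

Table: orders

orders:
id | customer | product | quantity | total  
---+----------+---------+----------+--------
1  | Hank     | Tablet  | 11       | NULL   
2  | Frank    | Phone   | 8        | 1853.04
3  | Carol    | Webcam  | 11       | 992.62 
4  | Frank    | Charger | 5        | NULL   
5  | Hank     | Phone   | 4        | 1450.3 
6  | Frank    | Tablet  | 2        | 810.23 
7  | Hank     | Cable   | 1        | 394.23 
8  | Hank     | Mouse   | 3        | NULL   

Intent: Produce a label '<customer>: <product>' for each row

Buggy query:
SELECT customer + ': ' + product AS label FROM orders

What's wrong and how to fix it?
Bug: '+' is numeric addition; on text columns SQLite converts them to 0 instead of concatenating

Fix: Replace + with || to concatenate text

Corrected query:
SELECT customer || ': ' || product AS label FROM orders

Result:
label         
--------------
Hank: Tablet  
Frank: Phone  
Carol: Webcam 
Frank: Charger
Hank: Phone   
Frank: Tablet 
Hank: Cable   
Hank: Mouse   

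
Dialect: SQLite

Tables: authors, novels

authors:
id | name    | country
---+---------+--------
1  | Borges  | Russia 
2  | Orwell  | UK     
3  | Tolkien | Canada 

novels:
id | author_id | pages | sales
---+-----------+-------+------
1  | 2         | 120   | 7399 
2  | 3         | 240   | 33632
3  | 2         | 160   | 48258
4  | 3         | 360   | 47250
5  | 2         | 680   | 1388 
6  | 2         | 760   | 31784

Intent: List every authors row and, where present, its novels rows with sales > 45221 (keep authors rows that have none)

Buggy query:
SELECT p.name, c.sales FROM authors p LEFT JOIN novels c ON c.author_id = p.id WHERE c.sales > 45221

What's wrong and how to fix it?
Bug: Filtering c.sales in WHERE discards the NULL rows produced by LEFT JOIN, turning it into an inner join

Fix: Put 'c.sales > 45221' in the JOIN's ON clause instead of WHERE

Corrected query:
SELECT p.name, c.sales FROM authors p LEFT JOIN novels c ON c.author_id = p.id AND c.sales > 45221

Result:
name    | sales
--------+------
Borges  | NULL 
Orwell  | 48258
Tolkien | 47250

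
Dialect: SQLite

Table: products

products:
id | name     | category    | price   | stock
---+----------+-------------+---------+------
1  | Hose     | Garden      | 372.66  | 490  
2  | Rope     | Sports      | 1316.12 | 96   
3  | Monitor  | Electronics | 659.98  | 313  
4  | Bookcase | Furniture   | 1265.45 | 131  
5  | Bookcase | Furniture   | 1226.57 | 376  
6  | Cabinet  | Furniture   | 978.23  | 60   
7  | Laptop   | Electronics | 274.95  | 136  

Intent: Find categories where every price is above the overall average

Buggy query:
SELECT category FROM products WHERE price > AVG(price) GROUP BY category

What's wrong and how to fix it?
Bug: WHERE evaluates per row before aggregation, so AVG() is unavailable

Fix: Use a subquery for AVG and a HAVING MIN(...) filter so the condition holds for every row in the group

Corrected query:
SELECT category FROM products GROUP BY category HAVING MIN(price) > (SELECT AVG(price) FROM products)

Result:
category 
---------
Furniture
Sports   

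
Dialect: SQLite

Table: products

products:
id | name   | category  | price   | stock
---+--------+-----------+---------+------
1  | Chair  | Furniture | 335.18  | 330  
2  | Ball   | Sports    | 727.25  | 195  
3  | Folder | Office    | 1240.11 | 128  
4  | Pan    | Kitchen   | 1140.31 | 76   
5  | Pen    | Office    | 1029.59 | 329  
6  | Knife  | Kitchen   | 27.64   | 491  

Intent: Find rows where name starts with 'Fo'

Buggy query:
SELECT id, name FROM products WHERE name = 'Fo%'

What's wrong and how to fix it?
Bug: '=' compares the literal string including the % character; pattern matching needs LIKE

Fix: Use LIKE for wildcard pattern matching

Corrected query:
SELECT id, name FROM products WHERE name LIKE 'Fo%'

Result:
id | name  
---+-------
3  | Folder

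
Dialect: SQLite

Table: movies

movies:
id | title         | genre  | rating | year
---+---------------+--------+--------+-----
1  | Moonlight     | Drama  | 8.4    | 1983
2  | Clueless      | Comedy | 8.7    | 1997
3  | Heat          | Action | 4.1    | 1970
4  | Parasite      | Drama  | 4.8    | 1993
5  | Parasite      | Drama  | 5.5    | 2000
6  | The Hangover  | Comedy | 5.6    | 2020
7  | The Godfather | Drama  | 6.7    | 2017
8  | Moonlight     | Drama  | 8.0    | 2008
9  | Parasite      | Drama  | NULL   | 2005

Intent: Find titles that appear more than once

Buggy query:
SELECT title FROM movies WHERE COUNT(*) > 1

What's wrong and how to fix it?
Bug: COUNT(*) is an aggregate and cannot be used in WHERE

Fix: GROUP BY title, then filter groups with HAVING COUNT(*) > 1

Corrected query:
SELECT title FROM movies GROUP BY title HAVING COUNT(*) > 1

Result:
title    
---------
Moonlight
Parasite 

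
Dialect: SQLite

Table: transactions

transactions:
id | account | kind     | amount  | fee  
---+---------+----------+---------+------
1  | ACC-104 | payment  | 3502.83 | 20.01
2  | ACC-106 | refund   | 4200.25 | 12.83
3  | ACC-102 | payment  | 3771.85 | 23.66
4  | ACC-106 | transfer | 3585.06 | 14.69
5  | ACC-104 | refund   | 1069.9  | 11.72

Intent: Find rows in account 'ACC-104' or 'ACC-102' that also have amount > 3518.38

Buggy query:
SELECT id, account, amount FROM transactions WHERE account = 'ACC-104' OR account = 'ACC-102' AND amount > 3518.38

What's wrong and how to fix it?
Bug: AND binds tighter than OR, so this parses as account = 'ACC-104' OR (account = 'ACC-102' AND amount > 3518.38)

Fix: Add parentheses around the OR so the AND applies to both alternatives

Corrected query:
SELECT id, account, amount FROM transactions WHERE (account = 'ACC-104' OR account = 'ACC-102') AND amount > 3518.38

Result:
id | account | amount 
---+---------+--------
3  | ACC-102 | 3771.85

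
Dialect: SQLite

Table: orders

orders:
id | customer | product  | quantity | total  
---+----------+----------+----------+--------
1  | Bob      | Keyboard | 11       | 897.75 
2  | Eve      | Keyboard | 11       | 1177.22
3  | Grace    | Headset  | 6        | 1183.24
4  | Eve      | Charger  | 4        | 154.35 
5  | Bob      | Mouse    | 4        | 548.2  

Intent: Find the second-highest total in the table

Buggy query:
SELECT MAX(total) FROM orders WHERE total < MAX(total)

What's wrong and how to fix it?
Bug: MAX(total) on the right of the comparison is an aggregate-in-WHERE error

Fix: Compute the overall MAX in a subquery, then take MAX of rows below it

Corrected query:
SELECT MAX(total) FROM orders WHERE total < (SELECT MAX(total) FROM orders)

Result:
MAX(total)
----------
1177.22   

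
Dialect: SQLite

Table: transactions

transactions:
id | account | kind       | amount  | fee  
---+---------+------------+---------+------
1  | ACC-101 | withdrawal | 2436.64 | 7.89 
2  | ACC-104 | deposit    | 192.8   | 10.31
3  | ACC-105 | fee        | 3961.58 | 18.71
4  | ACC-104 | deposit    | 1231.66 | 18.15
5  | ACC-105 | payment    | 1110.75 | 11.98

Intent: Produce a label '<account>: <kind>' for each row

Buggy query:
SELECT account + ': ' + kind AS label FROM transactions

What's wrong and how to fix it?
Bug: '+' is numeric addition; on text columns SQLite converts them to 0 instead of concatenating

Fix: Replace + with || to concatenate text

Corrected query:
SELECT account || ': ' || kind AS label FROM transactions

Result:
label              
-------------------
ACC-101: withdrawal
ACC-104: deposit   
ACC-105: fee       
ACC-104: deposit   
ACC-105: payment   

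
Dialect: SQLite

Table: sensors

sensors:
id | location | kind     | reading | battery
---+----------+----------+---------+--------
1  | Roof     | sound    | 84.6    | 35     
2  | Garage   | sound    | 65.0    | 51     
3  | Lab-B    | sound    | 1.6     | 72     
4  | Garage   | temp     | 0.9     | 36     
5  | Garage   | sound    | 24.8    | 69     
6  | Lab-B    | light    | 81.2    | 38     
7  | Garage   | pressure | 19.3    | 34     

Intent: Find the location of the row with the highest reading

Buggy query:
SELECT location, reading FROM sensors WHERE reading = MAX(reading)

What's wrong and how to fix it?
Bug: MAX(reading) is an aggregate and cannot be used directly in WHERE

Fix: Use a subquery: WHERE reading = (SELECT MAX(reading) FROM sensors)

Corrected query:
SELECT location, reading FROM sensors WHERE reading = (SELECT MAX(reading) FROM sensors)

Result:
location | reading
---------+--------
Roof     | 84.6   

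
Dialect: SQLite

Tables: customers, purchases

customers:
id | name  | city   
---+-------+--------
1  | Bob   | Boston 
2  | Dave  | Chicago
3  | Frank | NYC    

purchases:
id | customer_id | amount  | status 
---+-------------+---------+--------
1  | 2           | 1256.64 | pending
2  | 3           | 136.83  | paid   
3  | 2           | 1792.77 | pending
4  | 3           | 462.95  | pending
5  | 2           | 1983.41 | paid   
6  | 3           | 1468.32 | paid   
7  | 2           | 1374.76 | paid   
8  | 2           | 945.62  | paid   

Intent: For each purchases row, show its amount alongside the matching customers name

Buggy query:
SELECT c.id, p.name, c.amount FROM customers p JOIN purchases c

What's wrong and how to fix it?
Bug: Missing join condition: each purchases row is matched to all customers rows instead of just its own

Fix: Specify the join condition linking the foreign key to the parent id

Corrected query:
SELECT c.id, p.name, c.amount FROM customers p JOIN purchases c ON c.customer_id = p.id

Result:
id | name  | amount 
---+-------+--------
1  | Dave  | 1256.64
2  | Frank | 136.83 
3  | Dave  | 1792.77
4  | Frank | 462.95 
5  | Dave  | 1983.41
6  | Frank | 1468.32
7  | Dave  | 1374.76
8  | Dave  | 945.62 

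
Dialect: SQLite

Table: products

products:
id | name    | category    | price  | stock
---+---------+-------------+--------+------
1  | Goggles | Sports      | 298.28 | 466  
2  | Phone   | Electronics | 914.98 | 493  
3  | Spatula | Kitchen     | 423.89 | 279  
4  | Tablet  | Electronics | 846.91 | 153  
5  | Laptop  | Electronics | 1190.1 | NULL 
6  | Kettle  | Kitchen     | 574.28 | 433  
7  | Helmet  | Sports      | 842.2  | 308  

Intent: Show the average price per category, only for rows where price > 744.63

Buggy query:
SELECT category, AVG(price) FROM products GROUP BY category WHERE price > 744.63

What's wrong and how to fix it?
Bug: Row-level WHERE must come before GROUP BY in the clause order

Fix: Place WHERE between FROM and GROUP BY

Corrected query:
SELECT category, AVG(price) FROM products WHERE price > 744.63 GROUP BY category

Result:
category    | AVG(price)
------------+-----------
Electronics | 983.996667
Sports      | 842.2     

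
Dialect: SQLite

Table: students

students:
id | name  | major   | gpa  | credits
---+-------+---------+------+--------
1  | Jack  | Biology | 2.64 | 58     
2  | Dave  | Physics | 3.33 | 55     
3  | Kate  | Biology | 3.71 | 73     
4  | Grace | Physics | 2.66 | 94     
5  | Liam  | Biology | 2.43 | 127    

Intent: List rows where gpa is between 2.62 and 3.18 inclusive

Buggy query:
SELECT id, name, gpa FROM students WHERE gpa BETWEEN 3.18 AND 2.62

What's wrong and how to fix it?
Bug: The bounds are reversed; BETWEEN a AND b requires a <= b to match anything

Fix: Write BETWEEN 2.62 AND 3.18

Corrected query:
SELECT id, name, gpa FROM students WHERE gpa BETWEEN 2.62 AND 3.18

Result:
id | name  | gpa 
---+-------+-----
1  | Jack  | 2.64
4  | Grace | 2.66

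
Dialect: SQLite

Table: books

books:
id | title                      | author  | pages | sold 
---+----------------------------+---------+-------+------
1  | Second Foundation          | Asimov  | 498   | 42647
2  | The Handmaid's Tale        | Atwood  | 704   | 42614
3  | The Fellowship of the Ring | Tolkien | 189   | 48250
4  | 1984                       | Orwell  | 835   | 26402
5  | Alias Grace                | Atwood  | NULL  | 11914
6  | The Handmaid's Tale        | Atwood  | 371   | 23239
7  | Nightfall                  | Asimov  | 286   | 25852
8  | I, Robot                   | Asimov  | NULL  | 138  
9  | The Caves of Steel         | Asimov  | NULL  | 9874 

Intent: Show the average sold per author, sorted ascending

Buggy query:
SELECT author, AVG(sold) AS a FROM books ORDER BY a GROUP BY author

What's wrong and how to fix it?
Bug: ORDER BY appears before GROUP BY; SQL clause order requires GROUP BY first

Fix: Reorder: SELECT … FROM … GROUP BY … ORDER BY …

Corrected query:
SELECT author, AVG(sold) AS a FROM books GROUP BY author ORDER BY a

Result:
author  | a           
--------+-------------
Asimov  | 19627.75    
Atwood  | 25922.333333
Orwell  | 26402       
Tolkien | 48250       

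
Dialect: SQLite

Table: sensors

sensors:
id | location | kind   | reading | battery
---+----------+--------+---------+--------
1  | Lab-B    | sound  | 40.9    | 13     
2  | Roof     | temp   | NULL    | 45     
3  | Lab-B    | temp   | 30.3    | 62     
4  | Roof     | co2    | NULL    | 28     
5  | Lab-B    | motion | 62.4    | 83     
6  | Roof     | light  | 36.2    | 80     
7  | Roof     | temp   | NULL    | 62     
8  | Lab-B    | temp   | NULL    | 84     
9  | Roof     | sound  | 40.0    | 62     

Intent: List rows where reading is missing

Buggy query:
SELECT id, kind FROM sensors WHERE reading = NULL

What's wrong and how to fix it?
Bug: Comparing to NULL with '=' never matches; NULL = NULL is unknown, not true

Fix: Use IS NULL to test for NULL

Corrected query:
SELECT id, kind FROM sensors WHERE reading IS NULL

Result:
id | kind
---+-----
2  | temp
4  | co2 
7  | temp
8  | temp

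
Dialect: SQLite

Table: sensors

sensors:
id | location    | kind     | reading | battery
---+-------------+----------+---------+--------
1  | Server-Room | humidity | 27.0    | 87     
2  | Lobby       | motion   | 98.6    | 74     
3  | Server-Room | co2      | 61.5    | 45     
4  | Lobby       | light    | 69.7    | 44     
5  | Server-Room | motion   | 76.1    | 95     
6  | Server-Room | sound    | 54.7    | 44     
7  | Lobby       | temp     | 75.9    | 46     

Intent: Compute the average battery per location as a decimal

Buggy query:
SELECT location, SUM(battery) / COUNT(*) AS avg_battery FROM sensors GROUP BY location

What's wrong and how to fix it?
Bug: SUM(battery) and COUNT(*) are both integers; the division truncates the fractional part

Fix: Cast one side to REAL so the division keeps the fractional part

Corrected query:
SELECT location, SUM(battery) * 1.0 / COUNT(*) AS avg_battery FROM sensors GROUP BY location

Result:
location    | avg_battery
------------+------------
Lobby       | 54.666667  
Server-Room | 67.75      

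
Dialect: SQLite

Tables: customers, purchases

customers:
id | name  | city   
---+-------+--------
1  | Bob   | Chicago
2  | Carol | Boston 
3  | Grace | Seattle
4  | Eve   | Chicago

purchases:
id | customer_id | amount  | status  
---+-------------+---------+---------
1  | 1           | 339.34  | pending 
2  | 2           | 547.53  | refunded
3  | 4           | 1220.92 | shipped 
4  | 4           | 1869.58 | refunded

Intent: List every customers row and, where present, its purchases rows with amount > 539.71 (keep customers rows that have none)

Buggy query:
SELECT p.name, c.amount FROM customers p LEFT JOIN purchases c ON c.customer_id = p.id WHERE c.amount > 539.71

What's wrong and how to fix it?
Bug: A WHERE condition on the right-hand table after LEFT JOIN drops unmatched parents

Fix: Move the right-table condition into the ON clause so unmatched parents are kept

Corrected query:
SELECT p.name, c.amount FROM customers p LEFT JOIN purchases c ON c.customer_id = p.id AND c.amount > 539.71

Result:
name  | amount 
------+--------
Bob   | NULL   
Carol | 547.53 
Grace | NULL   
Eve   | 1220.92
Eve   | 1869.58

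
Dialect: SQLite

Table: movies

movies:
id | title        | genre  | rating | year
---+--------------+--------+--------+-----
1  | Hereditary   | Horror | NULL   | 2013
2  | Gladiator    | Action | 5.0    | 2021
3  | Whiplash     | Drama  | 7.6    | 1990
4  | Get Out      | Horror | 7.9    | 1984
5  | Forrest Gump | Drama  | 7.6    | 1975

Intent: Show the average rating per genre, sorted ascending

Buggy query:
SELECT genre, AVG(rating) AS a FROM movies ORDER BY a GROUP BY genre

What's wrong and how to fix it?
Bug: GROUP BY must precede ORDER BY

Fix: Reorder: SELECT … FROM … GROUP BY … ORDER BY …

Corrected query:
SELECT genre, AVG(rating) AS a FROM movies GROUP BY genre ORDER BY a

Result:
genre  | a  
-------+----
Action | 5  
Drama  | 7.6
Horror | 7.9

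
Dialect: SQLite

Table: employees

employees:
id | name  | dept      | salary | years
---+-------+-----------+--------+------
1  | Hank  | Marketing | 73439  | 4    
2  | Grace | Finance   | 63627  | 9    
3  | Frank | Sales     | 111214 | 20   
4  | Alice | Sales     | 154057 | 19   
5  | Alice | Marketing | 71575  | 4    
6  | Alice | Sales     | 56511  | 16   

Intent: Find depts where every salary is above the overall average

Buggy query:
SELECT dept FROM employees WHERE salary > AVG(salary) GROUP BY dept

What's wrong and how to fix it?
Bug: WHERE evaluates per row before aggregation, so AVG() is unavailable

Fix: Compute the overall average in a scalar subquery and compare each group's MIN against it in HAVING

Corrected query:
SELECT dept FROM employees GROUP BY dept HAVING MIN(salary) > (SELECT AVG(salary) FROM employees)

Result:
(no rows)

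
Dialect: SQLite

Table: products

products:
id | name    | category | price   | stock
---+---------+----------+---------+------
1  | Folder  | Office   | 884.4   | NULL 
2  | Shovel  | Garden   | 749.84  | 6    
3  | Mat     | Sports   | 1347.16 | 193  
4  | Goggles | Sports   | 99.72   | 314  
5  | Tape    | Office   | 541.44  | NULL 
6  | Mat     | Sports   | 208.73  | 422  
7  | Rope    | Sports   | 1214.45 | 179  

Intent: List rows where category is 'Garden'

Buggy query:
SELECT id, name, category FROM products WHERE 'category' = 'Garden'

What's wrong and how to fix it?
Bug: 'category' in single quotes is a string literal, not the column; the comparison is literal-vs-literal and never true

Fix: Remove the quotes around the column name (or use double quotes for an identifier)

Corrected query:
SELECT id, name, category FROM products WHERE category = 'Garden'

Result:
id | name   | category
---+--------+---------
2  | Shovel | Garden  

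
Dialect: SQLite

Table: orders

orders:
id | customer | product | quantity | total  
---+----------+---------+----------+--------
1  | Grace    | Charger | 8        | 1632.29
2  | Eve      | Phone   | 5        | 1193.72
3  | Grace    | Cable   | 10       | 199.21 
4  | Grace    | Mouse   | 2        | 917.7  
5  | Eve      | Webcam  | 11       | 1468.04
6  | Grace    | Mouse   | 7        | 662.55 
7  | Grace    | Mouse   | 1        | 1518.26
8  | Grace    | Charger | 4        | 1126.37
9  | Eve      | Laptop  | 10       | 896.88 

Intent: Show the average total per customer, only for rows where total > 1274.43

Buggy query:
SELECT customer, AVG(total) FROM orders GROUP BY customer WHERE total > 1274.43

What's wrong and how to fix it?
Bug: Row-level WHERE must come before GROUP BY in the clause order

Fix: Place WHERE between FROM and GROUP BY

Corrected query:
SELECT customer, AVG(total) FROM orders WHERE total > 1274.43 GROUP BY customer

Result:
customer | AVG(total)
---------+-----------
Eve      | 1468.04   
Grace    | 1575.275  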